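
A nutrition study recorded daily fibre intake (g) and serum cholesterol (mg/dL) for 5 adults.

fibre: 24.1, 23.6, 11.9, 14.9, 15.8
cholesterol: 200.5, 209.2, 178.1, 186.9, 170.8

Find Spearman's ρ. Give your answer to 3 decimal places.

Rank fibre: 5, 4, 1, 2, 3
Rank cholesterol: 4, 5, 2, 3, 1
d = rank(fibre) − rank(cholesterol): 1, -1, -1, -1, 2; Σd² = 8
ρ = 1 − 6Σd² / [n(n²−1)] = 1 − 6×8 / (5×24) = 1 − 48/120 ≈ 0.600

0.600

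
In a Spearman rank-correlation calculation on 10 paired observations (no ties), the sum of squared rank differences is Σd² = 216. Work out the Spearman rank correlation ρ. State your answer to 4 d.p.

ρ = 1 − 6Σd² / [n(n²−1)] = 1 − 6×216 / (10×99)
  = 1 − 1296/990 = 1 − 1.30909 ≈ -0.3091

-0.3091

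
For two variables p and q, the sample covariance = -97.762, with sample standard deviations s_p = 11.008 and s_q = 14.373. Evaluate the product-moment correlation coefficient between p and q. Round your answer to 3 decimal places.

-0.618

r = Cov(p,q) / (s_p · s_q) = -97.762 / (11.008 × 14.373)
  = -97.762 / 158.2180 ≈ -0.618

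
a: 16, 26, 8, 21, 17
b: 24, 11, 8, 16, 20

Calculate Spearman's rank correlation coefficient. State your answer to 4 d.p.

Rank a: 2, 5, 1, 4, 3
Rank b: 5, 2, 1, 3, 4
d = rank(a) − rank(b): -3, 3, 0, 1, -1; Σd² = 20
ρ = 1 − 6Σd² / [n(n²−1)] = 1 − 6×20 / (5×24) = 1 − 120/120 ≈ 0.0000

0.0000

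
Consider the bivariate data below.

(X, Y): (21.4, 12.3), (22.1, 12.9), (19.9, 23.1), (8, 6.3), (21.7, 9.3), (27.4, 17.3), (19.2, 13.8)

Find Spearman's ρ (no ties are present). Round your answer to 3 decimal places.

0.286

Rank X: 4, 6, 3, 1, 5, 7, 2
Rank Y: 3, 4, 7, 1, 2, 6, 5
d = rank(X) − rank(Y): 1, 2, -4, 0, 3, 1, -3; Σd² = 40
ρ = 1 − 6Σd² / [n(n²−1)] = 1 − 6×40 / (7×48) = 1 − 240/336 ≈ 0.286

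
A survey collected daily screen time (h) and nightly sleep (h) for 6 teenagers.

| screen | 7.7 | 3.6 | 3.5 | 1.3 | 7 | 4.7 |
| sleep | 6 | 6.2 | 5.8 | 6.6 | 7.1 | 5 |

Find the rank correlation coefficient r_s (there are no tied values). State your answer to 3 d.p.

Rank screen: 6, 3, 2, 1, 5, 4
Rank sleep: 3, 4, 2, 5, 6, 1
d = rank(screen) − rank(sleep): 3, -1, 0, -4, -1, 3; Σd² = 36
ρ = 1 − 6Σd² / [n(n²−1)] = 1 − 6×36 / (6×35) = 1 − 216/210 ≈ -0.029

-0.029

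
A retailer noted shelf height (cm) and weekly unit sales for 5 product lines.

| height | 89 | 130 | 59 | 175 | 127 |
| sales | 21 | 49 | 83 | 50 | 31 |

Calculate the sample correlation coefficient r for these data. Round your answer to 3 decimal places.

-0.316

n = 5, Σx = 580, Σy = 234, Σx² = 75056, Σy² = 13192, Σxy = 25823
nΣxy − ΣxΣy = 129115 − 135720 = -6605
nΣx² − (Σx)² = 375280 − 336400 = 38880; nΣy² − (Σy)² = 65960 − 54756 = 11204
r = -6605 / √(38880 × 11204) = -6605 / 20871.3085 ≈ -0.316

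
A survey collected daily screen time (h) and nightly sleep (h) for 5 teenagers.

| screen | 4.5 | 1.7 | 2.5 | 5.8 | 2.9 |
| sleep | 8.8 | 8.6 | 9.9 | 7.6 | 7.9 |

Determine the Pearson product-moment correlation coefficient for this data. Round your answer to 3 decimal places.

-0.505

n = 5, Σx = 17.4, Σy = 42.8, Σx² = 71.44, Σy² = 369.58, Σxy = 145.96
nΣxy − ΣxΣy = 729.8 − 744.72 = -14.92
nΣx² − (Σx)² = 357.2 − 302.76 = 54.44; nΣy² − (Σy)² = 1847.9 − 1831.84 = 16.06
r = -14.92 / √(54.44 × 16.06) = -14.92 / 29.5687 ≈ -0.505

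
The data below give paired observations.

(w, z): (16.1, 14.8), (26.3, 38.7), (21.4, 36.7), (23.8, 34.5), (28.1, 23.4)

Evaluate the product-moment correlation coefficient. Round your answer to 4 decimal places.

n = 5, Σw = 115.7, Σz = 148.1, Σw² = 2764.91, Σz² = 4801.43, Σwz = 3520.11
nΣwz − ΣwΣz = 17600.55 − 17135.17 = 465.38
nΣw² − (Σw)² = 13824.55 − 13386.49 = 438.06; nΣz² − (Σz)² = 24007.15 − 21933.61 = 2073.54
r = 465.38 / √(438.06 × 2073.54) = 465.38 / 953.0661 ≈ 0.4883

0.4883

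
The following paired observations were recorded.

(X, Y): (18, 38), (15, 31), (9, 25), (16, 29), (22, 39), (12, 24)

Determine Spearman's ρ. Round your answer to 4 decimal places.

0.8857

Rank X: 5, 3, 1, 4, 6, 2
Rank Y: 5, 4, 2, 3, 6, 1
d = rank(X) − rank(Y): 0, -1, -1, 1, 0, 1; Σd² = 4
ρ = 1 − 6Σd² / [n(n²−1)] = 1 − 6×4 / (6×35) = 1 − 24/210 ≈ 0.8857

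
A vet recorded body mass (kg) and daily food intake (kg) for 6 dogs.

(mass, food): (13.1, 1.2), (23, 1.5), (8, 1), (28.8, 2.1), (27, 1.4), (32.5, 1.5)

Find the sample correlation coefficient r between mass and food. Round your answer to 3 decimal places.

0.744

n = 6, Σx = 132.4, Σy = 8.7, Σx² = 3379.3, Σy² = 13.31, Σxy = 205.25
nΣxy − ΣxΣy = 1231.5 − 1151.88 = 79.62
nΣx² − (Σx)² = 20275.8 − 17529.76 = 2746.04; nΣy² − (Σy)² = 79.86 − 75.69 = 4.17
r = 79.62 / √(2746.04 × 4.17) = 79.62 / 107.0093 ≈ 0.744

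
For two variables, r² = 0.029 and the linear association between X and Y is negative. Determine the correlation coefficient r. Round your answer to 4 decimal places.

-0.1703

|r| = √0.029 = 0.1703
The association is negative, so r = −0.1703.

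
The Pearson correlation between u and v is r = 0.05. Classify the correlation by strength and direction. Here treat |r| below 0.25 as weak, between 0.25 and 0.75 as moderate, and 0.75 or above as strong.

r = 0.05 > 0 so the relationship is positive.
|r| = 0.05, which falls in the weak range.

weak positive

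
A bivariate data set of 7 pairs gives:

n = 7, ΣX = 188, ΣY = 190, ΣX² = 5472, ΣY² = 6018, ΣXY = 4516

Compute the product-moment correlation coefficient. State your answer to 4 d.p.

-0.9727

r = (nΣXY − ΣXΣY) / √[(nΣX² − (ΣX)²)(nΣY² − (ΣY)²)]
Numerator: 7×4516 − 188×190 = -4108
Denominator: √[(38304 − 35344)(42126 − 36100)] = √[2960 × 6026] = 4223.3825
r = -4108 / 4223.3825 ≈ -0.9727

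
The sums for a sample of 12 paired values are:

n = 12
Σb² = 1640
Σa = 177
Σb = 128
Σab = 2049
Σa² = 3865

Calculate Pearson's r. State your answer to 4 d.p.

r = (nΣab − ΣaΣb) / √[(nΣa² − (Σa)²)(nΣb² − (Σb)²)]
Numerator: 12×2049 − 177×128 = 1932
Denominator: √[(46380 − 31329)(19680 − 16384)] = √[15051 × 3296] = 7043.3015
r = 1932 / 7043.3015 ≈ 0.2743

0.2743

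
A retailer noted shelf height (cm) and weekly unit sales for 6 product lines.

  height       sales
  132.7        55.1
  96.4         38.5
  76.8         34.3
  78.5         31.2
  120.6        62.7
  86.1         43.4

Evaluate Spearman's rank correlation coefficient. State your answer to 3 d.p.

0.829

Rank height: 6, 4, 1, 2, 5, 3
Rank sales: 5, 3, 2, 1, 6, 4
d = rank(height) − rank(sales): 1, 1, -1, 1, -1, -1; Σd² = 6
ρ = 1 − 6Σd² / [n(n²−1)] = 1 − 6×6 / (6×35) = 1 − 36/210 ≈ 0.829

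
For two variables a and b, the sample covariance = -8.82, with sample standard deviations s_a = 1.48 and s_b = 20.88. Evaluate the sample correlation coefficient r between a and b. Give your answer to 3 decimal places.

-0.285

r = Cov(a,b) / (s_a · s_b) = -8.82 / (1.48 × 20.88)
  = -8.82 / 30.9024 ≈ -0.285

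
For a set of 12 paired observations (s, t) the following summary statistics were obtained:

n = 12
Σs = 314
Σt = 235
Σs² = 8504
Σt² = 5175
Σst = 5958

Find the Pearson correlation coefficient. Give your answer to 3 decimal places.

-0.471

r = (nΣst − ΣsΣt) / √[(nΣs² − (Σs)²)(nΣt² − (Σt)²)]
Numerator: 12×5958 − 314×235 = -2294
Denominator: √[(102048 − 98596)(62100 − 55225)] = √[3452 × 6875] = 4871.6014
r = -2294 / 4871.6014 ≈ -0.471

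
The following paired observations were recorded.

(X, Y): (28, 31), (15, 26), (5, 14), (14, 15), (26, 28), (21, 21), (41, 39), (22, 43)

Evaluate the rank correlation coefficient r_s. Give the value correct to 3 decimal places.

0.833

Rank X: 7, 3, 1, 2, 6, 4, 8, 5
Rank Y: 6, 4, 1, 2, 5, 3, 7, 8
d = rank(X) − rank(Y): 1, -1, 0, 0, 1, 1, 1, -3; Σd² = 14
ρ = 1 − 6Σd² / [n(n²−1)] = 1 − 6×14 / (8×63) = 1 − 84/504 ≈ 0.833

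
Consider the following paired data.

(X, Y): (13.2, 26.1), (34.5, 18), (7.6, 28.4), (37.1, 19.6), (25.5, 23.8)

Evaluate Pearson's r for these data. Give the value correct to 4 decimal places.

n = 5, ΣX = 117.9, ΣY = 115.9, ΣX² = 3448.91, ΣY² = 2762.37, ΣXY = 2515.42
nΣXY − ΣXΣY = 12577.1 − 13664.61 = -1087.51
nΣX² − (ΣX)² = 17244.55 − 13900.41 = 3344.14; nΣY² − (ΣY)² = 13811.85 − 13432.81 = 379.04
r = -1087.51 / √(3344.14 × 379.04) = -1087.51 / 1125.8609 ≈ -0.9659

-0.9659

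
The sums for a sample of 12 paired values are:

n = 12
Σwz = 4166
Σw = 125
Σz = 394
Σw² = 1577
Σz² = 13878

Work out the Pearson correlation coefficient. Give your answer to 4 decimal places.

r = (nΣwz − ΣwΣz) / √[(nΣw² − (Σw)²)(nΣz² − (Σz)²)]
Numerator: 12×4166 − 125×394 = 742
Denominator: √[(18924 − 15625)(166536 − 155236)] = √[3299 × 11300] = 6105.6286
r = 742 / 6105.6286 ≈ 0.1215

0.1215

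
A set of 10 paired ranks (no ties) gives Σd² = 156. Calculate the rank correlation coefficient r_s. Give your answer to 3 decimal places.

0.055

ρ = 1 − 6Σd² / [n(n²−1)] = 1 − 6×156 / (10×99)
  = 1 − 936/990 = 1 − 0.9455 ≈ 0.055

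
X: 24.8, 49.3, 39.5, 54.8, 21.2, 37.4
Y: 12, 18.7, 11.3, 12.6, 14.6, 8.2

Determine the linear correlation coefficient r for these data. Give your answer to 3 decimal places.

0.190

n = 6, ΣX = 227, ΣY = 77.4, ΣX² = 9457.02, ΣY² = 1060.54, ΣXY = 2972.54
nΣXY − ΣXΣY = 17835.24 − 17569.8 = 265.44
nΣX² − (ΣX)² = 56742.12 − 51529 = 5213.12; nΣY² − (ΣY)² = 6363.24 − 5990.76 = 372.48
r = 265.44 / √(5213.12 × 372.48) = 265.44 / 1393.4787 ≈ 0.190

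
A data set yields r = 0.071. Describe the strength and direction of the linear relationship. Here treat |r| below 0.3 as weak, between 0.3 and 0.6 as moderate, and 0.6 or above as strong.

r = 0.071 > 0 so the relationship is positive.
|r| = 0.071, which falls in the weak range.

weak positive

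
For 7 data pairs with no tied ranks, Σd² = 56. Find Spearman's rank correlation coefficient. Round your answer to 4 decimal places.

ρ = 1 − 6Σd² / [n(n²−1)] = 1 − 6×56 / (7×48)
  = 1 − 336/336 = 1 − 1.00000 ≈ 0.0000

0.0000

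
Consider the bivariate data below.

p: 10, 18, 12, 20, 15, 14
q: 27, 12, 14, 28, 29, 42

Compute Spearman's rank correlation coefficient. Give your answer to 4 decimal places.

Rank p: 1, 5, 2, 6, 4, 3
Rank q: 3, 1, 2, 4, 5, 6
d = rank(p) − rank(q): -2, 4, 0, 2, -1, -3; Σd² = 34
ρ = 1 − 6Σd² / [n(n²−1)] = 1 − 6×34 / (6×35) = 1 − 204/210 ≈ 0.0286

0.0286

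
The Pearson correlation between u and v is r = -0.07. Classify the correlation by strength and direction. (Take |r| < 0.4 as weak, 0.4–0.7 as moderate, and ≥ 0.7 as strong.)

r = -0.07 < 0 so the relationship is negative.
|r| = 0.07, which falls in the weak range.

weak negative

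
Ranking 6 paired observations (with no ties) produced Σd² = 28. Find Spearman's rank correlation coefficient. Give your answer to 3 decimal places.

ρ = 1 − 6Σd² / [n(n²−1)] = 1 − 6×28 / (6×35)
  = 1 − 168/210 = 1 − 0.8000 ≈ 0.200

0.200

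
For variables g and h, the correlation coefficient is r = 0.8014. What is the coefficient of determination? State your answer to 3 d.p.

0.642

r² = (0.8014)² = 0.642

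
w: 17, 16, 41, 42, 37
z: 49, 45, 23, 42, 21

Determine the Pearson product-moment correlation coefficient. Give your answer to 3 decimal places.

n = 5, Σw = 153, Σz = 180, Σw² = 5359, Σz² = 7160, Σwz = 5037
nΣwz − ΣwΣz = 25185 − 27540 = -2355
nΣw² − (Σw)² = 26795 − 23409 = 3386; nΣz² − (Σz)² = 35800 − 32400 = 3400
r = -2355 / √(3386 × 3400) = -2355 / 3392.9928 ≈ -0.694

-0.694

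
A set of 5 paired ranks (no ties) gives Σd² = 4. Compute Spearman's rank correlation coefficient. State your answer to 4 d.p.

0.8000

ρ = 1 − 6Σd² / [n(n²−1)] = 1 − 6×4 / (5×24)
  = 1 − 24/120 = 1 − 0.20000 ≈ 0.8000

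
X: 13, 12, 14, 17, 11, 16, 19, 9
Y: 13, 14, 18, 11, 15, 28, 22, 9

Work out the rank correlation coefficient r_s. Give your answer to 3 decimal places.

Rank X: 4, 3, 5, 7, 2, 6, 8, 1
Rank Y: 3, 4, 6, 2, 5, 8, 7, 1
d = rank(X) − rank(Y): 1, -1, -1, 5, -3, -2, 1, 0; Σd² = 42
ρ = 1 − 6Σd² / [n(n²−1)] = 1 − 6×42 / (8×63) = 1 − 252/504 ≈ 0.500

0.500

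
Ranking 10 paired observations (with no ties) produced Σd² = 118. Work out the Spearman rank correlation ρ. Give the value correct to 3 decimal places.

0.285

ρ = 1 − 6Σd² / [n(n²−1)] = 1 − 6×118 / (10×99)
  = 1 − 708/990 = 1 − 0.7152 ≈ 0.285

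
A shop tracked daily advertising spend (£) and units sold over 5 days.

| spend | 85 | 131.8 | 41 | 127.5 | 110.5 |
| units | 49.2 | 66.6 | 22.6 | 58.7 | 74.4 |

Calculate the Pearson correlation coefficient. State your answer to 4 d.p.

n = 5, Σx = 495.8, Σy = 271.5, Σx² = 54743.74, Σy² = 16348.01, Σxy = 29591.93
nΣxy − ΣxΣy = 147959.65 − 134609.7 = 13349.95
nΣx² − (Σx)² = 273718.7 − 245817.64 = 27901.06; nΣy² − (Σy)² = 81740.05 − 73712.25 = 8027.8
r = 13349.95 / √(27901.06 × 8027.8) = 13349.95 / 14966.0993 ≈ 0.8920

0.8920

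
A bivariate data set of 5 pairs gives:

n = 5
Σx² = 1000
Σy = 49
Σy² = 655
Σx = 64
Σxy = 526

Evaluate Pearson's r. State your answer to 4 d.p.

r = (nΣxy − ΣxΣy) / √[(nΣx² − (Σx)²)(nΣy² − (Σy)²)]
Numerator: 5×526 − 64×49 = -506
Denominator: √[(5000 − 4096)(3275 − 2401)] = √[904 × 874] = 888.8734
r = -506 / 888.8734 ≈ -0.5693

-0.5693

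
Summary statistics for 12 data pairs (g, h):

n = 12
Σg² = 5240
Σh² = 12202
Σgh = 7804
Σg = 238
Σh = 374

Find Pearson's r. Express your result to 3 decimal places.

r = (nΣgh − ΣgΣh) / √[(nΣg² − (Σg)²)(nΣh² − (Σh)²)]
Numerator: 12×7804 − 238×374 = 4636
Denominator: √[(62880 − 56644)(146424 − 139876)] = √[6236 × 6548] = 6390.0961
r = 4636 / 6390.0961 ≈ 0.725

0.725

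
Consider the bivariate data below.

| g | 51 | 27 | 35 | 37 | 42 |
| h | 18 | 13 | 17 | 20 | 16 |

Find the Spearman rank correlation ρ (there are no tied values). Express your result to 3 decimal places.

Rank g: 5, 1, 2, 3, 4
Rank h: 4, 1, 3, 5, 2
d = rank(g) − rank(h): 1, 0, -1, -2, 2; Σd² = 10
ρ = 1 − 6Σd² / [n(n²−1)] = 1 − 6×10 / (5×24) = 1 − 60/120 ≈ 0.500

0.500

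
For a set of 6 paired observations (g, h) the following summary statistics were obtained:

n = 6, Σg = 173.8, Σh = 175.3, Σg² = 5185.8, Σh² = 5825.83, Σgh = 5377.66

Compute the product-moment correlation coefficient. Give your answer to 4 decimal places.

0.9182

r = (nΣgh − ΣgΣh) / √[(nΣg² − (Σg)²)(nΣh² − (Σh)²)]
Numerator: 6×5377.66 − 173.8×175.3 = 1798.82
Denominator: √[(31114.8 − 30206.44)(34954.98 − 30730.09)] = √[908.36 × 4224.89] = 1959.0102
r = 1798.82 / 1959.0102 ≈ 0.9182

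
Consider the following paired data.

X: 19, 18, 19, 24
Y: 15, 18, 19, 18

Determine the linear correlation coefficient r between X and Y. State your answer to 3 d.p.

0.142

n = 4, ΣX = 80, ΣY = 70, ΣX² = 1622, ΣY² = 1234, ΣXY = 1402
nΣXY − ΣXΣY = 5608 − 5600 = 8
nΣX² − (ΣX)² = 6488 − 6400 = 88; nΣY² − (ΣY)² = 4936 − 4900 = 36
r = 8 / √(88 × 36) = 8 / 56.2850 ≈ 0.142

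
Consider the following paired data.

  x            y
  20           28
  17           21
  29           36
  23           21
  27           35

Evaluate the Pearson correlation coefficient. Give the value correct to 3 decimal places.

0.825

n = 5, Σx = 116, Σy = 141, Σx² = 2788, Σy² = 4187, Σxy = 3389
nΣxy − ΣxΣy = 16945 − 16356 = 589
nΣx² − (Σx)² = 13940 − 13456 = 484; nΣy² − (Σy)² = 20935 − 19881 = 1054
r = 589 / √(484 × 1054) = 589 / 714.2381 ≈ 0.825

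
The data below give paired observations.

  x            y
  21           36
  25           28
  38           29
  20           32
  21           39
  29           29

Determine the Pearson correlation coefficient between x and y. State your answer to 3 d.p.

-0.622

n = 6, Σx = 154, Σy = 193, Σx² = 4192, Σy² = 6307, Σxy = 4858
nΣxy − ΣxΣy = 29148 − 29722 = -574
nΣx² − (Σx)² = 25152 − 23716 = 1436; nΣy² − (Σy)² = 37842 − 37249 = 593
r = -574 / √(1436 × 593) = -574 / 922.7936 ≈ -0.622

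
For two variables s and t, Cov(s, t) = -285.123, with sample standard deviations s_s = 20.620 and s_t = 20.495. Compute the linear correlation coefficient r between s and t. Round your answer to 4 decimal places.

r = Cov(s,t) / (s_s · s_t) = -285.123 / (20.620 × 20.495)
  = -285.123 / 422.6069 ≈ -0.6747

-0.6747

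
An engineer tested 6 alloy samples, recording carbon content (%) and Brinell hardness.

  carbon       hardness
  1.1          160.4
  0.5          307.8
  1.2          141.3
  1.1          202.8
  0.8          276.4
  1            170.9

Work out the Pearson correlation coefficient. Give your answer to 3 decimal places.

-0.935

n = 6, Σx = 5.7, Σy = 1259.6, Σx² = 5.75, Σy² = 287166.3, Σxy = 1115
nΣxy − ΣxΣy = 6690 − 7179.72 = -489.72
nΣx² − (Σx)² = 34.5 − 32.49 = 2.01; nΣy² − (Σy)² = 1722997.8 − 1586592.16 = 136405.64
r = -489.72 / √(2.01 × 136405.64) = -489.72 / 523.6175 ≈ -0.935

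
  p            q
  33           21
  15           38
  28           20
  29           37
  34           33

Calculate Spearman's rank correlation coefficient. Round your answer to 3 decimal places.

-0.300

Rank p: 4, 1, 2, 3, 5
Rank q: 2, 5, 1, 4, 3
d = rank(p) − rank(q): 2, -4, 1, -1, 2; Σd² = 26
ρ = 1 − 6Σd² / [n(n²−1)] = 1 − 6×26 / (5×24) = 1 − 156/120 ≈ -0.300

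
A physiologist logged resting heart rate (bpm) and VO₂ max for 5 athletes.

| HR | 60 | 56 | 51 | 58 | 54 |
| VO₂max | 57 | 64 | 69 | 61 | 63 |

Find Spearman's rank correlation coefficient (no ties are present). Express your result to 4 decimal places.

-0.9000

Rank HR: 5, 3, 1, 4, 2
Rank VO₂max: 1, 4, 5, 2, 3
d = rank(HR) − rank(VO₂max): 4, -1, -4, 2, -1; Σd² = 38
ρ = 1 − 6Σd² / [n(n²−1)] = 1 − 6×38 / (5×24) = 1 − 228/120 ≈ -0.9000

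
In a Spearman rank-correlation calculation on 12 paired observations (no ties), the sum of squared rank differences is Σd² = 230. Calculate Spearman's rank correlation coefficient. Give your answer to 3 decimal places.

0.196

ρ = 1 − 6Σd² / [n(n²−1)] = 1 − 6×230 / (12×143)
  = 1 − 1380/1716 = 1 − 0.8042 ≈ 0.196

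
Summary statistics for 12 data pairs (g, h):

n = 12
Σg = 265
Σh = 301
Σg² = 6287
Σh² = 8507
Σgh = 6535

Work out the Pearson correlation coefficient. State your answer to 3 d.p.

-0.174

r = (nΣgh − ΣgΣh) / √[(nΣg² − (Σg)²)(nΣh² − (Σh)²)]
Numerator: 12×6535 − 265×301 = -1345
Denominator: √[(75444 − 70225)(102084 − 90601)] = √[5219 × 11483] = 7741.4325
r = -1345 / 7741.4325 ≈ -0.174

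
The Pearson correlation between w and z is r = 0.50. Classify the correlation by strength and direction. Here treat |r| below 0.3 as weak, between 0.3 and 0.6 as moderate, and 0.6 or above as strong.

r = 0.50 > 0 so the relationship is positive.
|r| = 0.50, which falls in the moderate range.

moderate positive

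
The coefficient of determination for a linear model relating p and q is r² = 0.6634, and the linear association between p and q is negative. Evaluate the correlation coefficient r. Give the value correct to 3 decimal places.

|r| = √0.6634 = 0.814
The association is negative, so r = −0.814.

-0.814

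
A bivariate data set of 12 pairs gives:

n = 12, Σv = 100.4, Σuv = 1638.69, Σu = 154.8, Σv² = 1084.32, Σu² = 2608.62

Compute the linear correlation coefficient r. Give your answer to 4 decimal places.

r = (nΣuv − ΣuΣv) / √[(nΣu² − (Σu)²)(nΣv² − (Σv)²)]
Numerator: 12×1638.69 − 154.8×100.4 = 4122.36
Denominator: √[(31303.44 − 23963.04)(13011.84 − 10080.16)] = √[7340.4 × 2931.68] = 4638.9335
r = 4122.36 / 4638.9335 ≈ 0.8886

0.8886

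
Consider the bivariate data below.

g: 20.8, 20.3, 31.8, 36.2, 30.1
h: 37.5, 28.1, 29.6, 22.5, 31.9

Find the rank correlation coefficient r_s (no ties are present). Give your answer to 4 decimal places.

-0.4000

Rank g: 2, 1, 4, 5, 3
Rank h: 5, 2, 3, 1, 4
d = rank(g) − rank(h): -3, -1, 1, 4, -1; Σd² = 28
ρ = 1 − 6Σd² / [n(n²−1)] = 1 − 6×28 / (5×24) = 1 − 168/120 ≈ -0.4000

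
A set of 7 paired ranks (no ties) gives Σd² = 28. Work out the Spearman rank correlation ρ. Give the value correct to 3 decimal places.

0.500

ρ = 1 − 6Σd² / [n(n²−1)] = 1 − 6×28 / (7×48)
  = 1 − 168/336 = 1 − 0.5000 ≈ 0.500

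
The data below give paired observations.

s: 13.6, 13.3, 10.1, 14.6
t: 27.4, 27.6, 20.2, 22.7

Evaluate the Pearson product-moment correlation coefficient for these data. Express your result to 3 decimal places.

0.576

n = 4, Σs = 51.6, Σt = 97.9, Σs² = 677.02, Σt² = 2435.85, Σst = 1275.16
nΣst − ΣsΣt = 5100.64 − 5051.64 = 49
nΣs² − (Σs)² = 2708.08 − 2662.56 = 45.52; nΣt² − (Σt)² = 9743.4 − 9584.41 = 158.99
r = 49 / √(45.52 × 158.99) = 49 / 85.0719 ≈ 0.576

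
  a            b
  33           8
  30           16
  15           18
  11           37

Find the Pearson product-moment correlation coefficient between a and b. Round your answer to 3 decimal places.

-0.840

n = 4, Σa = 89, Σb = 79, Σa² = 2335, Σb² = 2013, Σab = 1421
nΣab − ΣaΣb = 5684 − 7031 = -1347
nΣa² − (Σa)² = 9340 − 7921 = 1419; nΣb² − (Σb)² = 8052 − 6241 = 1811
r = -1347 / √(1419 × 1811) = -1347 / 1603.0624 ≈ -0.840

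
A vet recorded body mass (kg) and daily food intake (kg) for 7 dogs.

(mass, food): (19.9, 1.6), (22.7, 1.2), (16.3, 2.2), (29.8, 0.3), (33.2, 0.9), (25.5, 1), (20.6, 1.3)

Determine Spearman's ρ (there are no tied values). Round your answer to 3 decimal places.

Rank mass: 2, 4, 1, 6, 7, 5, 3
Rank food: 6, 4, 7, 1, 2, 3, 5
d = rank(mass) − rank(food): -4, 0, -6, 5, 5, 2, -2; Σd² = 110
ρ = 1 − 6Σd² / [n(n²−1)] = 1 − 6×110 / (7×48) = 1 − 660/336 ≈ -0.964

-0.964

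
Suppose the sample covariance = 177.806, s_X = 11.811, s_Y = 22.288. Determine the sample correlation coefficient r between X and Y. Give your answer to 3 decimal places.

0.675

r = Cov(X,Y) / (s_X · s_Y) = 177.806 / (11.811 × 22.288)
  = 177.806 / 263.2436 ≈ 0.675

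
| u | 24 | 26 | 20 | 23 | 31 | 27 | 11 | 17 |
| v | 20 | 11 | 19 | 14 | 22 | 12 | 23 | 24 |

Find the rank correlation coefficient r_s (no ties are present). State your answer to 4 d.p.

Rank u: 5, 6, 3, 4, 8, 7, 1, 2
Rank v: 5, 1, 4, 3, 6, 2, 7, 8
d = rank(u) − rank(v): 0, 5, -1, 1, 2, 5, -6, -6; Σd² = 128
ρ = 1 − 6Σd² / [n(n²−1)] = 1 − 6×128 / (8×63) = 1 − 768/504 ≈ -0.5238

-0.5238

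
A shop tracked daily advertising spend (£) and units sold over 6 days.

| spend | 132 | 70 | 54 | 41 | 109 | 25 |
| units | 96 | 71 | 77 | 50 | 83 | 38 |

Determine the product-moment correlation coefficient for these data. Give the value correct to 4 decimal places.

n = 6, Σx = 431, Σy = 415, Σx² = 39427, Σy² = 31019, Σxy = 33847
nΣxy − ΣxΣy = 203082 − 178865 = 24217
nΣx² − (Σx)² = 236562 − 185761 = 50801; nΣy² − (Σy)² = 186114 − 172225 = 13889
r = 24217 / √(50801 × 13889) = 24217 / 26562.6634 ≈ 0.9117

0.9117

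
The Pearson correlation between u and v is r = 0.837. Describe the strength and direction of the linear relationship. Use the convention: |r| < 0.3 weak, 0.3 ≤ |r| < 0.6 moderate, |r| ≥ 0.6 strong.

r = 0.837 > 0 so the relationship is positive.
|r| = 0.837, which falls in the strong range.

strong positive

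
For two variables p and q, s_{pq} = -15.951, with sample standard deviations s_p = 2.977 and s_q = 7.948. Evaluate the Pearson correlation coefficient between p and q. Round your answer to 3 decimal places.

-0.674

r = Cov(p,q) / (s_p · s_q) = -15.951 / (2.977 × 7.948)
  = -15.951 / 23.6612 ≈ -0.674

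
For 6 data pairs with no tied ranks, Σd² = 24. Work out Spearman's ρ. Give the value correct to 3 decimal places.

0.314

ρ = 1 − 6Σd² / [n(n²−1)] = 1 − 6×24 / (6×35)
  = 1 − 144/210 = 1 − 0.6857 ≈ 0.314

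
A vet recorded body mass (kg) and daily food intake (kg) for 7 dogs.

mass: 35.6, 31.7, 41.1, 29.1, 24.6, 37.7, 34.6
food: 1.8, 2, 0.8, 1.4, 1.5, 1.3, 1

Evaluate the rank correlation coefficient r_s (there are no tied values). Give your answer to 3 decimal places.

Rank mass: 5, 3, 7, 2, 1, 6, 4
Rank food: 6, 7, 1, 4, 5, 3, 2
d = rank(mass) − rank(food): -1, -4, 6, -2, -4, 3, 2; Σd² = 86
ρ = 1 − 6Σd² / [n(n²−1)] = 1 − 6×86 / (7×48) = 1 − 516/336 ≈ -0.536

-0.536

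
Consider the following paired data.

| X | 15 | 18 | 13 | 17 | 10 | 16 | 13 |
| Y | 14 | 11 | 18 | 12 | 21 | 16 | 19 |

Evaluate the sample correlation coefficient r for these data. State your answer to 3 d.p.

-0.949

n = 7, ΣX = 102, ΣY = 111, ΣX² = 1532, ΣY² = 1843, ΣXY = 1559
nΣXY − ΣXΣY = 10913 − 11322 = -409
nΣX² − (ΣX)² = 10724 − 10404 = 320; nΣY² − (ΣY)² = 12901 − 12321 = 580
r = -409 / √(320 × 580) = -409 / 430.8132 ≈ -0.949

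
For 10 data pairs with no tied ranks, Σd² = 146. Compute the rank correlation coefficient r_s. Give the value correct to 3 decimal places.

0.115

ρ = 1 − 6Σd² / [n(n²−1)] = 1 − 6×146 / (10×99)
  = 1 − 876/990 = 1 − 0.8848 ≈ 0.115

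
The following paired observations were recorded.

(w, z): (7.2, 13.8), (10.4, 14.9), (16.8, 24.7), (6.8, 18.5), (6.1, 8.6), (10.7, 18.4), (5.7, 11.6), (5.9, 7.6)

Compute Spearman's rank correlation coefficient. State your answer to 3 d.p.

0.786

Rank w: 5, 6, 8, 4, 3, 7, 1, 2
Rank z: 4, 5, 8, 7, 2, 6, 3, 1
d = rank(w) − rank(z): 1, 1, 0, -3, 1, 1, -2, 1; Σd² = 18
ρ = 1 − 6Σd² / [n(n²−1)] = 1 − 6×18 / (8×63) = 1 − 108/504 ≈ 0.786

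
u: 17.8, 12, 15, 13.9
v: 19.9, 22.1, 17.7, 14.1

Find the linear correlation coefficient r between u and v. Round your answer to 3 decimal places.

-0.085

n = 4, Σu = 58.7, Σv = 73.8, Σu² = 879.05, Σv² = 1396.52, Σuv = 1080.91
nΣuv − ΣuΣv = 4323.64 − 4332.06 = -8.42
nΣu² − (Σu)² = 3516.2 − 3445.69 = 70.51; nΣv² − (Σv)² = 5586.08 − 5446.44 = 139.64
r = -8.42 / √(70.51 × 139.64) = -8.42 / 99.2271 ≈ -0.085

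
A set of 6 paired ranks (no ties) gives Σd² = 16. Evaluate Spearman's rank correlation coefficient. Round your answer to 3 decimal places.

0.543

ρ = 1 − 6Σd² / [n(n²−1)] = 1 − 6×16 / (6×35)
  = 1 − 96/210 = 1 − 0.4571 ≈ 0.543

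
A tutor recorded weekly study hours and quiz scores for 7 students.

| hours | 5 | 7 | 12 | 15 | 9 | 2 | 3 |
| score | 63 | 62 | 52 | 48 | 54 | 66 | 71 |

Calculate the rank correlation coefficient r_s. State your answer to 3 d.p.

Rank hours: 3, 4, 6, 7, 5, 1, 2
Rank score: 5, 4, 2, 1, 3, 6, 7
d = rank(hours) − rank(score): -2, 0, 4, 6, 2, -5, -5; Σd² = 110
ρ = 1 − 6Σd² / [n(n²−1)] = 1 − 6×110 / (7×48) = 1 − 660/336 ≈ -0.964

-0.964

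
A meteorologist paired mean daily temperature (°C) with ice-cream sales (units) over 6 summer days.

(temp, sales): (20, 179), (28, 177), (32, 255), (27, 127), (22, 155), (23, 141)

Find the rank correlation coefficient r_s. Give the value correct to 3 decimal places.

0.200

Rank temp: 1, 5, 6, 4, 2, 3
Rank sales: 5, 4, 6, 1, 3, 2
d = rank(temp) − rank(sales): -4, 1, 0, 3, -1, 1; Σd² = 28
ρ = 1 − 6Σd² / [n(n²−1)] = 1 − 6×28 / (6×35) = 1 − 168/210 ≈ 0.200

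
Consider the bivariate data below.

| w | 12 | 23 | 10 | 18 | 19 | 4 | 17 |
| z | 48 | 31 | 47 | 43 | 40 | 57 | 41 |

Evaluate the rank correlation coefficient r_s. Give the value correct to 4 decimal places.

Rank w: 3, 7, 2, 5, 6, 1, 4
Rank z: 6, 1, 5, 4, 2, 7, 3
d = rank(w) − rank(z): -3, 6, -3, 1, 4, -6, 1; Σd² = 108
ρ = 1 − 6Σd² / [n(n²−1)] = 1 − 6×108 / (7×48) = 1 − 648/336 ≈ -0.9286

-0.9286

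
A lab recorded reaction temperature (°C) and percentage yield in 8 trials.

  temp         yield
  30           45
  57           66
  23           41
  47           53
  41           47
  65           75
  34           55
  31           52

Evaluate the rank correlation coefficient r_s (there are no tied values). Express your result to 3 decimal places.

Rank temp: 2, 7, 1, 6, 5, 8, 4, 3
Rank yield: 2, 7, 1, 5, 3, 8, 6, 4
d = rank(temp) − rank(yield): 0, 0, 0, 1, 2, 0, -2, -1; Σd² = 10
ρ = 1 − 6Σd² / [n(n²−1)] = 1 − 6×10 / (8×63) = 1 − 60/504 ≈ 0.881

0.881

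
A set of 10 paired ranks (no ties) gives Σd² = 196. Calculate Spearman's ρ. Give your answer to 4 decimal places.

ρ = 1 − 6Σd² / [n(n²−1)] = 1 − 6×196 / (10×99)
  = 1 − 1176/990 = 1 − 1.18788 ≈ -0.1879

-0.1879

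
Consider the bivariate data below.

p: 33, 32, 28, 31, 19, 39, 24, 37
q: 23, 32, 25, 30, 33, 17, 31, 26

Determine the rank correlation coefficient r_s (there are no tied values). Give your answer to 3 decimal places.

Rank p: 6, 5, 3, 4, 1, 8, 2, 7
Rank q: 2, 7, 3, 5, 8, 1, 6, 4
d = rank(p) − rank(q): 4, -2, 0, -1, -7, 7, -4, 3; Σd² = 144
ρ = 1 − 6Σd² / [n(n²−1)] = 1 − 6×144 / (8×63) = 1 − 864/504 ≈ -0.714

-0.714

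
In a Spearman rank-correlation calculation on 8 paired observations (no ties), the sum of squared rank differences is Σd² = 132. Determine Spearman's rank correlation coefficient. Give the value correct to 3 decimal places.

-0.571

ρ = 1 − 6Σd² / [n(n²−1)] = 1 − 6×132 / (8×63)
  = 1 − 792/504 = 1 − 1.5714 ≈ -0.571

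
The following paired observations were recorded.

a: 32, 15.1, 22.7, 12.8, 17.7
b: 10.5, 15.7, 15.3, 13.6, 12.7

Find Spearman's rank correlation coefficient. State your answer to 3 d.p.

Rank a: 5, 2, 4, 1, 3
Rank b: 1, 5, 4, 3, 2
d = rank(a) − rank(b): 4, -3, 0, -2, 1; Σd² = 30
ρ = 1 − 6Σd² / [n(n²−1)] = 1 − 6×30 / (5×24) = 1 − 180/120 ≈ -0.500

-0.500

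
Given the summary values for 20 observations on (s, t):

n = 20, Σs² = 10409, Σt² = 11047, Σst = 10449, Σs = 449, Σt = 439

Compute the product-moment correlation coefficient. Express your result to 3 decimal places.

0.871

r = (nΣst − ΣsΣt) / √[(nΣs² − (Σs)²)(nΣt² − (Σt)²)]
Numerator: 20×10449 − 449×439 = 11869
Denominator: √[(208180 − 201601)(220940 − 192721)] = √[6579 × 28219] = 13625.4468
r = 11869 / 13625.4468 ≈ 0.871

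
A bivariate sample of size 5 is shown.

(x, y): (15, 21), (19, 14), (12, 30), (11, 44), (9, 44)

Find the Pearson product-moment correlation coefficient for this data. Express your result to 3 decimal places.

-0.944

n = 5, Σx = 66, Σy = 153, Σx² = 932, Σy² = 5409, Σxy = 1821
nΣxy − ΣxΣy = 9105 − 10098 = -993
nΣx² − (Σx)² = 4660 − 4356 = 304; nΣy² − (Σy)² = 27045 − 23409 = 3636
r = -993 / √(304 × 3636) = -993 / 1051.3534 ≈ -0.944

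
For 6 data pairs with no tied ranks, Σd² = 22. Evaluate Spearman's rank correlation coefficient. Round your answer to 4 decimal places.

0.3714

ρ = 1 − 6Σd² / [n(n²−1)] = 1 − 6×22 / (6×35)
  = 1 − 132/210 = 1 − 0.62857 ≈ 0.3714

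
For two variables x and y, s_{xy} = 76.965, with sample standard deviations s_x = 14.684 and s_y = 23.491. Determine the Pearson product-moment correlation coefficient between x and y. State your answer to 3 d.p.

0.223

r = Cov(x,y) / (s_x · s_y) = 76.965 / (14.684 × 23.491)
  = 76.965 / 344.9418 ≈ 0.223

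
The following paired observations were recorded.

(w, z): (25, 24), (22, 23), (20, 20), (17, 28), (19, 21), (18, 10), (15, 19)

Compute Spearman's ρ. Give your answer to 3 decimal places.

0.357

Rank w: 7, 6, 5, 2, 4, 3, 1
Rank z: 6, 5, 3, 7, 4, 1, 2
d = rank(w) − rank(z): 1, 1, 2, -5, 0, 2, -1; Σd² = 36
ρ = 1 − 6Σd² / [n(n²−1)] = 1 − 6×36 / (7×48) = 1 − 216/336 ≈ 0.357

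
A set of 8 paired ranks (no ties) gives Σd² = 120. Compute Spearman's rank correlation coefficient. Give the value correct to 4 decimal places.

ρ = 1 − 6Σd² / [n(n²−1)] = 1 − 6×120 / (8×63)
  = 1 − 720/504 = 1 − 1.42857 ≈ -0.4286

-0.4286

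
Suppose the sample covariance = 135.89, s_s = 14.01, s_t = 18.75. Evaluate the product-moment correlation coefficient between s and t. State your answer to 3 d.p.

r = Cov(s,t) / (s_s · s_t) = 135.89 / (14.01 × 18.75)
  = 135.89 / 262.6875 ≈ 0.517

0.517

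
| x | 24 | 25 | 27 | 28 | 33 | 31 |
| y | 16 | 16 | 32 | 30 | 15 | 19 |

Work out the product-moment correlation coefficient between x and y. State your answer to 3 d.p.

n = 6, Σx = 168, Σy = 128, Σx² = 4764, Σy² = 3022, Σxy = 3572
nΣxy − ΣxΣy = 21432 − 21504 = -72
nΣx² − (Σx)² = 28584 − 28224 = 360; nΣy² − (Σy)² = 18132 − 16384 = 1748
r = -72 / √(360 × 1748) = -72 / 793.2717 ≈ -0.091

-0.091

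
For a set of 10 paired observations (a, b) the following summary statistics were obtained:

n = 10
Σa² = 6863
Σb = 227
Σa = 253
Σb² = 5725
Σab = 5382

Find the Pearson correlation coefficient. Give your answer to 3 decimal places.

r = (nΣab − ΣaΣb) / √[(nΣa² − (Σa)²)(nΣb² − (Σb)²)]
Numerator: 10×5382 − 253×227 = -3611
Denominator: √[(68630 − 64009)(57250 − 51529)] = √[4621 × 5721] = 5141.6671
r = -3611 / 5141.6671 ≈ -0.702

-0.702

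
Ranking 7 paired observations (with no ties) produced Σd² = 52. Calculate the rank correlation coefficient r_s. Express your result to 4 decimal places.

0.0714

ρ = 1 − 6Σd² / [n(n²−1)] = 1 − 6×52 / (7×48)
  = 1 − 312/336 = 1 − 0.92857 ≈ 0.0714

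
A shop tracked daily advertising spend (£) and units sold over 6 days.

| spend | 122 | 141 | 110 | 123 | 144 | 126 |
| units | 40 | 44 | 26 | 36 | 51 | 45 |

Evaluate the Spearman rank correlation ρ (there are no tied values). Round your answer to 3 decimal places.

0.886

Rank spend: 2, 5, 1, 3, 6, 4
Rank units: 3, 4, 1, 2, 6, 5
d = rank(spend) − rank(units): -1, 1, 0, 1, 0, -1; Σd² = 4
ρ = 1 − 6Σd² / [n(n²−1)] = 1 − 6×4 / (6×35) = 1 − 24/210 ≈ 0.886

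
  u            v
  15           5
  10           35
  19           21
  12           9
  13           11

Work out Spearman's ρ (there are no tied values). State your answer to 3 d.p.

Rank u: 4, 1, 5, 2, 3
Rank v: 1, 5, 4, 2, 3
d = rank(u) − rank(v): 3, -4, 1, 0, 0; Σd² = 26
ρ = 1 − 6Σd² / [n(n²−1)] = 1 − 6×26 / (5×24) = 1 − 156/120 ≈ -0.300

-0.300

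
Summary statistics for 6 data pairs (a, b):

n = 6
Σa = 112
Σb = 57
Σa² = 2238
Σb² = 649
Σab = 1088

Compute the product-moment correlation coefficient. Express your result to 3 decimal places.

0.191

r = (nΣab − ΣaΣb) / √[(nΣa² − (Σa)²)(nΣb² − (Σb)²)]
Numerator: 6×1088 − 112×57 = 144
Denominator: √[(13428 − 12544)(3894 − 3249)] = √[884 × 645] = 755.1026
r = 144 / 755.1026 ≈ 0.191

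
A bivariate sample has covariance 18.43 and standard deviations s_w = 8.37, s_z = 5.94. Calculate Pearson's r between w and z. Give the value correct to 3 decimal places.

r = Cov(w,z) / (s_w · s_z) = 18.43 / (8.37 × 5.94)
  = 18.43 / 49.7178 ≈ 0.371

0.371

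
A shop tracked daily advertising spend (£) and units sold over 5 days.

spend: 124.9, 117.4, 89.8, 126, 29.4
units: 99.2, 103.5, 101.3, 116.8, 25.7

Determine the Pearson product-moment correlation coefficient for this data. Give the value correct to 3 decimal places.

0.944

n = 5, Σx = 487.5, Σy = 446.5, Σx² = 54187.17, Σy² = 45117.31, Σxy = 49110.1
nΣxy − ΣxΣy = 245550.5 − 217668.75 = 27881.75
nΣx² − (Σx)² = 270935.85 − 237656.25 = 33279.6; nΣy² − (Σy)² = 225586.55 − 199362.25 = 26224.3
r = 27881.75 / √(33279.6 × 26224.3) = 27881.75 / 29542.0753 ≈ 0.944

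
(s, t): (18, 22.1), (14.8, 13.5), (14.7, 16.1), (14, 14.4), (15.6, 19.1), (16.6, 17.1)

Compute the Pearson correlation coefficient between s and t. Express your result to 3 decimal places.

0.864

n = 6, Σs = 93.7, Σt = 102.3, Σs² = 1474.05, Σt² = 1794.45, Σst = 1617.69
nΣst − ΣsΣt = 9706.14 − 9585.51 = 120.63
nΣs² − (Σs)² = 8844.3 − 8779.69 = 64.61; nΣt² − (Σt)² = 10766.7 − 10465.29 = 301.41
r = 120.63 / √(64.61 × 301.41) = 120.63 / 139.5496 ≈ 0.864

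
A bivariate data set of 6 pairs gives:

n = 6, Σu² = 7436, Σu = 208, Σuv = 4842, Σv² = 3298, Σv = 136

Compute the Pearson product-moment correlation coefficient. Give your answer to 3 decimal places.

r = (nΣuv − ΣuΣv) / √[(nΣu² − (Σu)²)(nΣv² − (Σv)²)]
Numerator: 6×4842 − 208×136 = 764
Denominator: √[(44616 − 43264)(19788 − 18496)] = √[1352 × 1292] = 1321.6596
r = 764 / 1321.6596 ≈ 0.578

0.578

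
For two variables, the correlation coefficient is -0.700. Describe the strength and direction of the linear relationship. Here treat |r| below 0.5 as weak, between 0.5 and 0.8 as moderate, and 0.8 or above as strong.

moderate negative

r = -0.700 < 0 so the relationship is negative.
|r| = 0.700, which falls in the moderate range.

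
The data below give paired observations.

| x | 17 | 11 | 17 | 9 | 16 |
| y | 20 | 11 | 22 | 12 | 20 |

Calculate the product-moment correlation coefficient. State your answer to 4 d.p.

0.9566

n = 5, Σx = 70, Σy = 85, Σx² = 1036, Σy² = 1549, Σxy = 1263
nΣxy − ΣxΣy = 6315 − 5950 = 365
nΣx² − (Σx)² = 5180 − 4900 = 280; nΣy² − (Σy)² = 7745 − 7225 = 520
r = 365 / √(280 × 520) = 365 / 381.5757 ≈ 0.9566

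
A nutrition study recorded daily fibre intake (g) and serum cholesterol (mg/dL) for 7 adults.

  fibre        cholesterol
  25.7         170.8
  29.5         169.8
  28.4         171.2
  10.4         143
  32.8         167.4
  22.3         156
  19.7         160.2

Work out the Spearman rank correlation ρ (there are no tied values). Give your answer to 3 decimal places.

Rank fibre: 4, 6, 5, 1, 7, 3, 2
Rank cholesterol: 6, 5, 7, 1, 4, 2, 3
d = rank(fibre) − rank(cholesterol): -2, 1, -2, 0, 3, 1, -1; Σd² = 20
ρ = 1 − 6Σd² / [n(n²−1)] = 1 − 6×20 / (7×48) = 1 − 120/336 ≈ 0.643

0.643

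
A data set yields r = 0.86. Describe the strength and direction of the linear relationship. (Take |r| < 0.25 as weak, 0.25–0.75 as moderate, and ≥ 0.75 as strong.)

r = 0.86 > 0 so the relationship is positive.
|r| = 0.86, which falls in the strong range.

strong positive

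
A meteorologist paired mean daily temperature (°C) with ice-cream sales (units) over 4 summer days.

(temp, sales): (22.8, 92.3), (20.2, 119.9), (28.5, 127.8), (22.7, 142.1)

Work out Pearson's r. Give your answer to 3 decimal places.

n = 4, Σx = 94.2, Σy = 482.1, Σx² = 2255.42, Σy² = 59420.55, Σxy = 11394.39
nΣxy − ΣxΣy = 45577.56 − 45413.82 = 163.74
nΣx² − (Σx)² = 9021.68 − 8873.64 = 148.04; nΣy² − (Σy)² = 237682.2 − 232420.41 = 5261.79
r = 163.74 / √(148.04 × 5261.79) = 163.74 / 882.5845 ≈ 0.186

0.186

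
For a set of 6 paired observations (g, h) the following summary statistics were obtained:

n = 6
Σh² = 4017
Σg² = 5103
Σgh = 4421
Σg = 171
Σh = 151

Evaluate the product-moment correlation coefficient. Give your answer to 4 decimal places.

0.5267

r = (nΣgh − ΣgΣh) / √[(nΣg² − (Σg)²)(nΣh² − (Σh)²)]
Numerator: 6×4421 − 171×151 = 705
Denominator: √[(30618 − 29241)(24102 − 22801)] = √[1377 × 1301] = 1338.4607
r = 705 / 1338.4607 ≈ 0.5267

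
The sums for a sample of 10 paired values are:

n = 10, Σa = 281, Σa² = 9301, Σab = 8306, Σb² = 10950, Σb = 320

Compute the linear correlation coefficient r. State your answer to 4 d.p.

-0.6869

r = (nΣab − ΣaΣb) / √[(nΣa² − (Σa)²)(nΣb² − (Σb)²)]
Numerator: 10×8306 − 281×320 = -6860
Denominator: √[(93010 − 78961)(109500 − 102400)] = √[14049 × 7100] = 9987.3870
r = -6860 / 9987.3870 ≈ -0.6869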